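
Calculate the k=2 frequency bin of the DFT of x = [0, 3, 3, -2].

X[2] = Σ(n=0 to 3) x[n] · ω_4^(2n) where ω_4 = e^(-2πi/4)
= (0)·ω_4^0 + (3)·ω_4^2 + (3)·ω_4^4 + (-2)·ω_4^6

X[2] = 2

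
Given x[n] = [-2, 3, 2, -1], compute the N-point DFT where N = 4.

X[k] = Σ(n=0 to 3) x[n] · ω_4^(nk)
where ω_4 = e^(-2πi/4)

Computing each X[k]:
X[0] = 2
X[1] = -4-4i
X[2] = -2
X[3] = -4+4i

X = [2, -4-4i, -2, -4+4i]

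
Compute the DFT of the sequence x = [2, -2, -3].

X[k] = Σ(n=0 to 2) x[n] · ω_3^(nk)
where ω_3 = e^(-2πi/3)

Computing each X[k]:
X[0] = -3
X[1] = 4.5000-0.8660i
X[2] = 4.5000+0.8660i

X = [-3, 4.5000-0.8660i, 4.5000+0.8660i]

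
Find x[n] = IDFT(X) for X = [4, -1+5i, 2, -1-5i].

x[n] = (1/4) Σ(k=0 to 3) X[k] · e^(2πikn/4)

Computing each x[n]:
x[0] = 1
x[1] = -2
x[2] = 2
x[3] = 3

x = [1, -2, 2, 3]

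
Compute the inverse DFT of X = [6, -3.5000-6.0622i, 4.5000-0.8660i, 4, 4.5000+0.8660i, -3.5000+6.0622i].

x[n] = (1/6) Σ(k=0 to 5) X[k] · e^(2πikn/6)

Computing each x[n]:
x[0] = 2
x[1] = 1
x[2] = 3
x[3] = 3
x[4] = 0
x[5] = -3

x = [2, 1, 3, 3, 0, -3]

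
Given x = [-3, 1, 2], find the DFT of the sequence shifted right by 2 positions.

Time shift by 2: X_shifted[k] = ω_3^(2k) · X[k]
Shifted x = [1, 2, -3]

DFT(x[n-2]) = [0, 1.5000-4.3301i, 1.5000+4.3301i]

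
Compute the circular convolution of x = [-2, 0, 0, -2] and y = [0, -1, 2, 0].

(x ⊛ y)[n] = Σ(m=0 to 3) x[m] · y[(n-m) mod 4]

Computing each output sample:
(x ⊛ y)[0] = 2
(x ⊛ y)[1] = -2
(x ⊛ y)[2] = -4
(x ⊛ y)[3] = 0

x ⊛ y = [2, -2, -4, 0]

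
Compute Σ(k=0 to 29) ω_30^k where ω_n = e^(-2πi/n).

Sum of all nth roots of unity equals 0 for n > 1 (geometric series with r ≠ 1).

0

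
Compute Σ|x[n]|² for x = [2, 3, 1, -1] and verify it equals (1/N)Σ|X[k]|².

Time domain:
Σ|x[n]|² = |2|² + |3|² + |1|² + |-1|² = 15.0000

Frequency domain:
(1/4)Σ|X[k]|² = (1/4)(|5|² + |1-4i|² + |1|² + |1+4i|²) = (1/4)·60.0000 = 15.0000

Both sides agree, confirming Parseval's theorem.

Σ|x[n]|² = (1/N)Σ|X[k]|² = 15.0000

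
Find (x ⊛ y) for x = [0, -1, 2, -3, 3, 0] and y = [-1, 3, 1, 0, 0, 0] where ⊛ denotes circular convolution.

(x ⊛ y)[n] = Σ(m=0 to 5) x[m] · y[(n-m) mod 6]

Computing each output sample:
(x ⊛ y)[0] = 3
(x ⊛ y)[1] = 1
(x ⊛ y)[2] = -5
(x ⊛ y)[3] = 8
(x ⊛ y)[4] = -10
(x ⊛ y)[5] = 6

x ⊛ y = [3, 1, -5, 8, -10, 6]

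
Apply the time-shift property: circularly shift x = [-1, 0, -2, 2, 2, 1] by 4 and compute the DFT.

Time shift by 4: X_shifted[k] = ω_6^(4k) · X[k]
Shifted x = [-2, 2, 2, 1, -1, 0]

DFT(x[n-4]) = [2, -2.5000-4.3301i, -2.5000+0.8660i, -4, -2.5000-0.8660i, -2.5000+4.3301i]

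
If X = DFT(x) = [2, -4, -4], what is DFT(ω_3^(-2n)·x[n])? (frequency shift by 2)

Modulation property: DFT(ω_3^(-2n)·x[n]) = X[(k-2) mod 3], so circularly shift X by 2 positions.

X[k-2] = [-4, -4, 2]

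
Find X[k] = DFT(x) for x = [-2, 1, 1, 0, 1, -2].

X[k] = Σ(n=0 to 5) x[n] · ω_6^(nk)
where ω_6 = e^(-2πi/6)

Computing each X[k]:
X[0] = -1
X[1] = -3.5000-2.5981i
X[2] = -2.5000-2.5981i
X[3] = 1
X[4] = -2.5000+2.5981i
X[5] = -3.5000+2.5981i

X = [-1, -3.5000-2.5981i, -2.5000-2.5981i, 1, -2.5000+2.5981i, -3.5000+2.5981i]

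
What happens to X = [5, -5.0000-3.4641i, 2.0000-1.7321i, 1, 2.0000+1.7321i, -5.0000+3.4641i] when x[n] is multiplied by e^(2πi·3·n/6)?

Modulation property: DFT(ω_6^(-3n)·x[n]) = X[(k-3) mod 6], so circularly shift X by 3 positions.

X[k-3] = [1, 2.0000+1.7321i, -5.0000+3.4641i, 5, -5.0000-3.4641i, 2.0000-1.7321i]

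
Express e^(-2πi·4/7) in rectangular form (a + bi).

ω_7^4 = e^(-2πi·4/7)
= cos(-2π·4/7) + i·sin(-2π·4/7)
= cos(-8π/7) + i·sin(-8π/7)

ω_7^4 = cos(-8π/7) + i·sin(-8π/7) = -0.9010+0.4339i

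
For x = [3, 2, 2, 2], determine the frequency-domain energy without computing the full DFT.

Parseval: Σ|x[n]|² = (1/N)Σ|X[k]|², so Σ|X[k]|² = N·Σ|x[n]|² = 4·21.0000

Σ|X[k]|² = N·Σ|x[n]|² = 4·21.0000 = 84.0000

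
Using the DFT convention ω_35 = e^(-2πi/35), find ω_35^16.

ω_35^16 = e^(-2πi·16/35)
= cos(-2π·16/35) + i·sin(-2π·16/35)
= cos(-32π/35) + i·sin(-32π/35)

ω_35^16 = cos(-32π/35) + i·sin(-32π/35) = -0.9640-0.2660i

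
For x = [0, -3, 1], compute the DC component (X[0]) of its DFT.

X[0] = Σ(n=0 to 2) x[n] · ω_3^0 = Σ x[n]
= (0) + (-3) + (1)

X[0] = -2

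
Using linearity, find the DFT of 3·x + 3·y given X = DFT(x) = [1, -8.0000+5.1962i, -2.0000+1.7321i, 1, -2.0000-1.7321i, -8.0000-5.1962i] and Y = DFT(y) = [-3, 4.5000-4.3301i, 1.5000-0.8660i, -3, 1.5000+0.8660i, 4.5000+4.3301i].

By linearity: DFT(3x + 3y) = 3·DFT(x) + 3·DFT(y)
= 3·[1, -8.0000+5.1962i, -2.0000+1.7321i, 1, -2.0000-1.7321i, -8.0000-5.1962i] + 3·[-3, 4.5000-4.3301i, 1.5000-0.8660i, -3, 1.5000+0.8660i, 4.5000+4.3301i]

Computing element-wise:
Z[0] = 3·(1) + 3·(-3) = -6
Z[1] = 3·(-8.0000+5.1962i) + 3·(4.5000-4.3301i) = -10.5000+2.5983i
Z[2] = 3·(-2.0000+1.7321i) + 3·(1.5000-0.8660i) = -1.5000+2.5983i
Z[3] = 3·(1) + 3·(-3) = -6
Z[4] = 3·(-2.0000-1.7321i) + 3·(1.5000+0.8660i) = -1.5000-2.5983i
Z[5] = 3·(-8.0000-5.1962i) + 3·(4.5000+4.3301i) = -10.5000-2.5983i

DFT(3x + 3y) = 3·X + 3·Y = [-6, -10.5000+2.5983i, -1.5000+2.5983i, -6, -1.5000-2.5983i, -10.5000-2.5983i]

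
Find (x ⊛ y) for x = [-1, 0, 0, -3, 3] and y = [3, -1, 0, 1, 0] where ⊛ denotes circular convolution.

(x ⊛ y)[n] = Σ(m=0 to 4) x[m] · y[(n-m) mod 5]

Computing each output sample:
(x ⊛ y)[0] = -6
(x ⊛ y)[1] = -2
(x ⊛ y)[2] = 3
(x ⊛ y)[3] = -10
(x ⊛ y)[4] = 12

x ⊛ y = [-6, -2, 3, -10, 12]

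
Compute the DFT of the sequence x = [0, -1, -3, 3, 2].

X[k] = Σ(n=0 to 4) x[n] · ω_5^(nk)
where ω_5 = e^(-2πi/5)

Computing each X[k]:
X[0] = 1
X[1] = 0.3090+6.3799i
X[2] = -0.8090-3.9430i
X[3] = -0.8090+3.9430i
X[4] = 0.3090-6.3799i

X = [1, 0.3090+6.3799i, -0.8090-3.9430i, -0.8090+3.9430i, 0.3090-6.3799i]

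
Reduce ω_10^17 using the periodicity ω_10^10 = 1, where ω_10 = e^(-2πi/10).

Since ω_10^10 = 1, powers reduce modulo 10.
17 mod 10 = 7
So ω_10^17 = ω_10^7 = e^(-2πi·7/10)

ω_10^17 = ω_10^7 = -0.3090+0.9511i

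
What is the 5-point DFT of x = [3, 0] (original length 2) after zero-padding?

Original 2-point DFT: [3, 3]
Zero-padded 5-point DFT provides frequency interpolation.

DFT_5([x, 0, ...]) = [3, 3, 3, 3, 3]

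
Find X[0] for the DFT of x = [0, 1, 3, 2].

X[0] = Σ(n=0 to 3) x[n] · ω_4^0 = Σ x[n]
= (0) + (1) + (3) + (2)

X[0] = 6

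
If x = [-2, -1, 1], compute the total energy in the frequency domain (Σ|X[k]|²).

Parseval: Σ|x[n]|² = (1/N)Σ|X[k]|², so Σ|X[k]|² = N·Σ|x[n]|² = 3·6.0000

Σ|X[k]|² = N·Σ|x[n]|² = 3·6.0000 = 18.0000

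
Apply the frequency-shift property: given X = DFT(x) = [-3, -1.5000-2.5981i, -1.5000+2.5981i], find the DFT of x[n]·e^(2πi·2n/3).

Modulation property: DFT(ω_3^(-2n)·x[n]) = X[(k-2) mod 3], so circularly shift X by 2 positions.

X[k-2] = [-1.5000-2.5981i, -1.5000+2.5981i, -3]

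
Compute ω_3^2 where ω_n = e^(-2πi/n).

ω_3^2 = e^(-2πi·2/3)
= cos(-2π·2/3) + i·sin(-2π·2/3)
= cos(-4π/3) + i·sin(-4π/3)

ω_3^2 = cos(-4π/3) + i·sin(-4π/3) = -0.5000+0.8660i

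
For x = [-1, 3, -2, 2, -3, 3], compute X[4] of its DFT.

X[4] = Σ(n=0 to 5) x[n] · ω_6^(4n) where ω_6 = e^(-2πi/6)
= (-1)·ω_6^0 + (3)·ω_6^4 + (-2)·ω_6^8 + (2)·ω_6^12 + (-3)·ω_6^16 + (3)·ω_6^20

X[4] = 0.5000-0.8660i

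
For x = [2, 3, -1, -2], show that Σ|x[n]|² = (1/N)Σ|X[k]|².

Time domain:
Σ|x[n]|² = |2|² + |3|² + |-1|² + |-2|² = 18.0000

Frequency domain:
(1/4)Σ|X[k]|² = (1/4)(|2|² + |3-5i|² + |0|² + |3+5i|²) = (1/4)·72.0000 = 18.0000

Both sides agree, confirming Parseval's theorem.

Σ|x[n]|² = (1/N)Σ|X[k]|² = 18.0000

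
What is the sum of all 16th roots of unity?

Sum of all nth roots of unity equals 0 for n > 1 (geometric series with r ≠ 1).

0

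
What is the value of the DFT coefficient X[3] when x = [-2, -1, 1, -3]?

X[3] = Σ(n=0 to 3) x[n] · ω_4^(3n) where ω_4 = e^(-2πi/4)
= (-2)·ω_4^0 + (-1)·ω_4^3 + (1)·ω_4^6 + (-3)·ω_4^9

X[3] = -3+2i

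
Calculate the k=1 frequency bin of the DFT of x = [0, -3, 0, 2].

X[1] = Σ(n=0 to 3) x[n] · ω_4^(1n) where ω_4 = e^(-2πi/4)
= (0)·ω_4^0 + (-3)·ω_4^1 + (0)·ω_4^2 + (2)·ω_4^3

X[1] = 5i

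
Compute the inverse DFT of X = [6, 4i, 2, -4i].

x[n] = (1/4) Σ(k=0 to 3) X[k] · e^(2πikn/4)

Computing each x[n]:
x[0] = 2
x[1] = -1
x[2] = 2
x[3] = 3

x = [2, -1, 2, 3]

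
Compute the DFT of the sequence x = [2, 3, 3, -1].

X[k] = Σ(n=0 to 3) x[n] · ω_4^(nk)
where ω_4 = e^(-2πi/4)

Computing each X[k]:
X[0] = 7
X[1] = -1-4i
X[2] = 3
X[3] = -1+4i

X = [7, -1-4i, 3, -1+4i]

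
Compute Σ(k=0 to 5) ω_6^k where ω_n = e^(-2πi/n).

Sum of all nth roots of unity equals 0 for n > 1 (geometric series with r ≠ 1).

0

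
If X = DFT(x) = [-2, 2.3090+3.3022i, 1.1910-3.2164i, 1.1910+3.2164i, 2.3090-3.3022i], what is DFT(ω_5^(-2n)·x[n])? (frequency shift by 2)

Modulation property: DFT(ω_5^(-2n)·x[n]) = X[(k-2) mod 5], so circularly shift X by 2 positions.

X[k-2] = [1.1910+3.2164i, 2.3090-3.3022i, -2, 2.3090+3.3022i, 1.1910-3.2164i]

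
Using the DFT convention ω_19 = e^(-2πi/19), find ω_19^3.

ω_19^3 = e^(-2πi·3/19)
= cos(-2π·3/19) + i·sin(-2π·3/19)
= cos(-6π/19) + i·sin(-6π/19)

ω_19^3 = cos(-6π/19) + i·sin(-6π/19) = 0.5469-0.8372i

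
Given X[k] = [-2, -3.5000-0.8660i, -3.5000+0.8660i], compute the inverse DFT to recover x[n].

x[n] = (1/3) Σ(k=0 to 2) X[k] · e^(2πikn/3)

Computing each x[n]:
x[0] = -3
x[1] = 1
x[2] = 0

x = [-3, 1, 0]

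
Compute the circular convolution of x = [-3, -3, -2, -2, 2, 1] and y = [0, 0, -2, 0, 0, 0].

(x ⊛ y)[n] = Σ(m=0 to 5) x[m] · y[(n-m) mod 6]

Computing each output sample:
(x ⊛ y)[0] = -4
(x ⊛ y)[1] = -2
(x ⊛ y)[2] = 6
(x ⊛ y)[3] = 6
(x ⊛ y)[4] = 4
(x ⊛ y)[5] = 4

x ⊛ y = [-4, -2, 6, 6, 4, 4]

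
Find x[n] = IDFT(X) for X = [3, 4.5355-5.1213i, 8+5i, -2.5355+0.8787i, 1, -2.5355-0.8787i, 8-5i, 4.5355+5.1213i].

x[n] = (1/8) Σ(k=0 to 7) X[k] · e^(2πikn/8)

Computing each x[n]:
x[0] = 3
x[1] = 1
x[2] = 0
x[3] = 1
x[4] = 2
x[5] = -3
x[6] = -3
x[7] = 2

x = [3, 1, 0, 1, 2, -3, -3, 2]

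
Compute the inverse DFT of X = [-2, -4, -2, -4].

x[n] = (1/4) Σ(k=0 to 3) X[k] · e^(2πikn/4)

Computing each x[n]:
x[0] = -3
x[1] = 0
x[2] = 1
x[3] = 0

x = [-3, 0, 1, 0]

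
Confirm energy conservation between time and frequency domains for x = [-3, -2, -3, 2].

Time domain:
Σ|x[n]|² = |-3|² + |-2|² + |-3|² + |2|² = 26.0000

Frequency domain:
(1/4)Σ|X[k]|² = (1/4)(|-6|² + |4i|² + |-6|² + |-4i|²) = (1/4)·104.0000 = 26.0000

Both sides agree, confirming Parseval's theorem.

Σ|x[n]|² = (1/N)Σ|X[k]|² = 26.0000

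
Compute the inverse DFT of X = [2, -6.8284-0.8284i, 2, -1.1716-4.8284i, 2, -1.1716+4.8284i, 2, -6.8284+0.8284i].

x[n] = (1/8) Σ(k=0 to 7) X[k] · e^(2πikn/8)

Computing each x[n]:
x[0] = -1
x[1] = 0
x[2] = -1
x[3] = 2
x[4] = 3
x[5] = 0
x[6] = 1
x[7] = -2

x = [-1, 0, -1, 2, 3, 0, 1, -2]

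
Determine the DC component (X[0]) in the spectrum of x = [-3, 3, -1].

X[0] = Σ(n=0 to 2) x[n] · ω_3^0 = Σ x[n]
= (-3) + (3) + (-1)

X[0] = -1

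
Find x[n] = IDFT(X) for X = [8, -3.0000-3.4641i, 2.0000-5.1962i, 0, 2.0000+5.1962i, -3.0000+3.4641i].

x[n] = (1/6) Σ(k=0 to 5) X[k] · e^(2πikn/6)

Computing each x[n]:
x[0] = 1
x[1] = 3
x[2] = 1
x[3] = 3
x[4] = 2
x[5] = -2

x = [1, 3, 1, 3, 2, -2]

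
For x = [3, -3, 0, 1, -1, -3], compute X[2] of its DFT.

X[2] = Σ(n=0 to 5) x[n] · ω_6^(2n) where ω_6 = e^(-2πi/6)
= (3)·ω_6^0 + (-3)·ω_6^2 + (0)·ω_6^4 + (1)·ω_6^6 + (-1)·ω_6^8 + (-3)·ω_6^10

X[2] = 7.5000+0.8660i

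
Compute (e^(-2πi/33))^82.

Since ω_33^33 = 1, powers reduce modulo 33.
82 mod 33 = 16
So ω_33^82 = ω_33^16 = e^(-2πi·16/33)

ω_33^82 = ω_33^16 = -0.9955-0.0951i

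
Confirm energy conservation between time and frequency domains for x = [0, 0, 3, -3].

Time domain:
Σ|x[n]|² = |0|² + |0|² + |3|² + |-3|² = 18.0000

Frequency domain:
(1/4)Σ|X[k]|² = (1/4)(|0|² + |-3-3i|² + |6|² + |-3+3i|²) = (1/4)·72.0000 = 18.0000

Both sides agree, confirming Parseval's theorem.

Σ|x[n]|² = (1/N)Σ|X[k]|² = 18.0000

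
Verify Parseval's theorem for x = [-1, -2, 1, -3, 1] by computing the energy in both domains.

Time domain:
Σ|x[n]|² = |-1|² + |-2|² + |1|² + |-3|² + |1|² = 16.0000

Frequency domain:
(1/5)Σ|X[k]|² = (1/5)(|-4|² + |0.3090+0.5020i|² + |-0.8090+5.5676i|² + |-0.8090-5.5676i|² + |0.3090-0.5020i|²) = (1/5)·80.0000 = 16.0000

Both sides agree, confirming Parseval's theorem.

Σ|x[n]|² = (1/N)Σ|X[k]|² = 16.0000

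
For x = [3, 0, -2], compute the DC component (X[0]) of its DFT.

X[0] = Σ(n=0 to 2) x[n] · ω_3^0 = Σ x[n]
= (3) + (0) + (-2)

X[0] = 1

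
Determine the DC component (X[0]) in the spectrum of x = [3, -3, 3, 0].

X[0] = Σ(n=0 to 3) x[n] · ω_4^0 = Σ x[n]
= (3) + (-3) + (3) + (0)

X[0] = 3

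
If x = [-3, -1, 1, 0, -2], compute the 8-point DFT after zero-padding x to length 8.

Original 5-point DFT: [-5, -4.7361-1.5388i, -0.2639+0.3633i, -0.2639-0.3633i, -4.7361+1.5388i]
Zero-padded 8-point DFT provides frequency interpolation.

DFT_8([x, 0, ...]) = [-5, -1.7071-0.2929i, -6+1i, -0.2929+1.7071i, -3, -0.2929-1.7071i, -6-1i, -1.7071+0.2929i]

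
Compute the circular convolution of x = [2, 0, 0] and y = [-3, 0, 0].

(x ⊛ y)[n] = Σ(m=0 to 2) x[m] · y[(n-m) mod 3]

Computing each output sample:
(x ⊛ y)[0] = -6
(x ⊛ y)[1] = 0
(x ⊛ y)[2] = 0

x ⊛ y = [-6, 0, 0]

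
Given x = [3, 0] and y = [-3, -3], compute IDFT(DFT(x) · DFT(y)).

(x ⊛ y)[n] = Σ(m=0 to 1) x[m] · y[(n-m) mod 2]

Computing each output sample:
(x ⊛ y)[0] = -9
(x ⊛ y)[1] = -9

x ⊛ y = [-9, -9]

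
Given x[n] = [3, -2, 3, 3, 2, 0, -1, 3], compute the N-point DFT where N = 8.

X[k] = Σ(n=0 to 7) x[n] · ω_8^(nk)
where ω_8 = e^(-2πi/8)

Computing each X[k]:
X[0] = 11
X[1] = -0.4142-2.5858i
X[2] = 3+8i
X[3] = 2.4142+5.4142i
X[4] = 3
X[5] = 2.4142-5.4142i
X[6] = 3-8i
X[7] = -0.4142+2.5858i

X = [11, -0.4142-2.5858i, 3+8i, 2.4142+5.4142i, 3, 2.4142-5.4142i, 3-8i, -0.4142+2.5858i]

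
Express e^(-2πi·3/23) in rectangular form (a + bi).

ω_23^3 = e^(-2πi·3/23)
= cos(-2π·3/23) + i·sin(-2π·3/23)
= cos(-6π/23) + i·sin(-6π/23)

ω_23^3 = cos(-6π/23) + i·sin(-6π/23) = 0.6826-0.7308i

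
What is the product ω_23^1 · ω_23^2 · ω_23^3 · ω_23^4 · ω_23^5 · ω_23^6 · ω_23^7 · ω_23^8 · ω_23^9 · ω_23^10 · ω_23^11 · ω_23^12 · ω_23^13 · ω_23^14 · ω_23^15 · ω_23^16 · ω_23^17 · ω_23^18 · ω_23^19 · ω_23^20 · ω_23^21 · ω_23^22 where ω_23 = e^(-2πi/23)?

The primitive 23rd roots of unity are ω_23^k for k coprime to 23: k ∈ {1, 2, 3, 4, 5, 6, 7, 8, 9, 10, 11, 12, 13, 14, 15, 16, 17, 18, 19, 20, 21, 22}
Their product equals the constant term of the cyclotomic polynomial Φ_23(x) up to sign.
For n ≥ 3, the product of all primitive nth roots of unity is 1. (For n=1 it is 1; for n=2 it is -1.)

1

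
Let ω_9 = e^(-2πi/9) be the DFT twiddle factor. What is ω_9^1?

ω_9^1 = e^(-2πi·1/9)
= cos(-2π·1/9) + i·sin(-2π·1/9)
= cos(-2π/9) + i·sin(-2π/9)

ω_9^1 = cos(-2π/9) + i·sin(-2π/9) = 0.7660-0.6428i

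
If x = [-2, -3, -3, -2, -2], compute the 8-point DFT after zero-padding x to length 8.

Original 5-point DFT: [-12, 0.5000+1.5388i, 0.5000-0.3633i, 0.5000+0.3633i, 0.5000-1.5388i]
Zero-padded 8-point DFT provides frequency interpolation.

DFT_8([x, 0, ...]) = [-12, -0.7071+6.5355i, -1+1i, 0.7071+0.5355i, -2, 0.7071-0.5355i, -1-1i, -0.7071-6.5355i]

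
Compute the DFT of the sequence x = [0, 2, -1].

X[k] = Σ(n=0 to 2) x[n] · ω_3^(nk)
where ω_3 = e^(-2πi/3)

Computing each X[k]:
X[0] = 1
X[1] = -0.5000-2.5981i
X[2] = -0.5000+2.5981i

X = [1, -0.5000-2.5981i, -0.5000+2.5981i]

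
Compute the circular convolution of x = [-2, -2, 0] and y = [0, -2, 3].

(x ⊛ y)[n] = Σ(m=0 to 2) x[m] · y[(n-m) mod 3]

Computing each output sample:
(x ⊛ y)[0] = -6
(x ⊛ y)[1] = 4
(x ⊛ y)[2] = -2

x ⊛ y = [-6, 4, -2]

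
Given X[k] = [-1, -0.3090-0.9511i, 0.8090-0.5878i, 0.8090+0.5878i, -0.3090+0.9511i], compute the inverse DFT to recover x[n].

x[n] = (1/5) Σ(k=0 to 4) X[k] · e^(2πikn/5)

Computing each x[n]:
x[0] = 0
x[1] = 0
x[2] = 0
x[3] = 0
x[4] = -1

x = [0, 0, 0, 0, -1]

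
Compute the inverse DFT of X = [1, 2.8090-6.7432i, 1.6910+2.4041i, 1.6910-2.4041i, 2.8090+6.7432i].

x[n] = (1/5) Σ(k=0 to 4) X[k] · e^(2πikn/5)

Computing each x[n]:
x[0] = 2
x[1] = 2
x[2] = 2
x[3] = -3
x[4] = -2

x = [2, 2, 2, -3, -2]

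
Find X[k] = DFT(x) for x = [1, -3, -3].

X[k] = Σ(n=0 to 2) x[n] · ω_3^(nk)
where ω_3 = e^(-2πi/3)

Computing each X[k]:
X[0] = -5
X[1] = 4
X[2] = 4

X = [-5, 4, 4]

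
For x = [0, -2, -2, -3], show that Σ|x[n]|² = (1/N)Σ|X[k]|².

Time domain:
Σ|x[n]|² = |0|² + |-2|² + |-2|² + |-3|² = 17.0000

Frequency domain:
(1/4)Σ|X[k]|² = (1/4)(|-7|² + |2-1i|² + |3|² + |2+1i|²) = (1/4)·68.0000 = 17.0000

Both sides agree, confirming Parseval's theorem.

Σ|x[n]|² = (1/N)Σ|X[k]|² = 17.0000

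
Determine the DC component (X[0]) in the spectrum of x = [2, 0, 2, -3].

X[0] = Σ(n=0 to 3) x[n] · ω_4^0 = Σ x[n]
= (2) + (0) + (2) + (-3)

X[0] = 1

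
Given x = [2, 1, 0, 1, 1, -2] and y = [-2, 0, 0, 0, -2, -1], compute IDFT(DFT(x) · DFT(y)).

(x ⊛ y)[n] = Σ(m=0 to 5) x[m] · y[(n-m) mod 6]

Computing each output sample:
(x ⊛ y)[0] = -5
(x ⊛ y)[1] = -4
(x ⊛ y)[2] = -3
(x ⊛ y)[3] = 1
(x ⊛ y)[4] = -4
(x ⊛ y)[5] = 0

x ⊛ y = [-5, -4, -3, 1, -4, 0]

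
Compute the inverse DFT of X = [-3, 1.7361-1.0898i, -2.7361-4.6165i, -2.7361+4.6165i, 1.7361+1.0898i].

x[n] = (1/5) Σ(k=0 to 4) X[k] · e^(2πikn/5)

Computing each x[n]:
x[0] = -1
x[1] = 2
x[2] = -3
x[3] = 0
x[4] = -1

x = [-1, 2, -3, 0, -1]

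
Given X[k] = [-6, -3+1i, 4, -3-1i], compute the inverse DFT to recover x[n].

x[n] = (1/4) Σ(k=0 to 3) X[k] · e^(2πikn/4)

Computing each x[n]:
x[0] = -2
x[1] = -3
x[2] = 1
x[3] = -2

x = [-2, -3, 1, -2]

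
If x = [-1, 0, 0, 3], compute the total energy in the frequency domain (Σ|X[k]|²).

Parseval: Σ|x[n]|² = (1/N)Σ|X[k]|², so Σ|X[k]|² = N·Σ|x[n]|² = 4·10.0000

Σ|X[k]|² = N·Σ|x[n]|² = 4·10.0000 = 40.0000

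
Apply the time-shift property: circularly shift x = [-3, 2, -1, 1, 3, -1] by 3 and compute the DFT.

Time shift by 3: X_shifted[k] = ω_6^(3k) · X[k]
Shifted x = [1, 3, -1, -3, 2, -1]

DFT(x[n-3]) = [1, 4.5000-0.8660i, -3.5000-6.0622i, 3, -3.5000+6.0622i, 4.5000+0.8660i]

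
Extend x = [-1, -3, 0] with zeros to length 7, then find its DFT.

Original 3-point DFT: [-4, 0.5000+2.5981i, 0.5000-2.5981i]
Zero-padded 7-point DFT provides frequency interpolation.

DFT_7([x, 0, ...]) = [-4, -2.8705+2.3455i, -0.3324+2.9248i, 1.7029+1.3017i, 1.7029-1.3017i, -0.3324-2.9248i, -2.8705-2.3455i]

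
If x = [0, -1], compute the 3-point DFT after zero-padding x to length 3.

Original 2-point DFT: [-1, 1]
Zero-padded 3-point DFT provides frequency interpolation.

DFT_3([x, 0, ...]) = [-1, 0.5000+0.8660i, 0.5000-0.8660i]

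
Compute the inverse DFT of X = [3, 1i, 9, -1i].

x[n] = (1/4) Σ(k=0 to 3) X[k] · e^(2πikn/4)

Computing each x[n]:
x[0] = 3
x[1] = -2
x[2] = 3
x[3] = -1

x = [3, -2, 3, -1]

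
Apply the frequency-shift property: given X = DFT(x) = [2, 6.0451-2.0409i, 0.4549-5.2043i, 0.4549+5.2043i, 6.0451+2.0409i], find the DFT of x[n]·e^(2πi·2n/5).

Modulation property: DFT(ω_5^(-2n)·x[n]) = X[(k-2) mod 5], so circularly shift X by 2 positions.

X[k-2] = [0.4549+5.2043i, 6.0451+2.0409i, 2, 6.0451-2.0409i, 0.4549-5.2043i]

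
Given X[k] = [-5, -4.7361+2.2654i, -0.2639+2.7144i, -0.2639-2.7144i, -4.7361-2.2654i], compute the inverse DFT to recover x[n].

x[n] = (1/5) Σ(k=0 to 4) X[k] · e^(2πikn/5)

Computing each x[n]:
x[0] = -3
x[1] = -3
x[2] = 1
x[3] = 0
x[4] = 0

x = [-3, -3, 1, 0, 0]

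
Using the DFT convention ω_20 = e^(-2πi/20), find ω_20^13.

ω_20^13 = e^(-2πi·13/20)
= cos(-2π·13/20) + i·sin(-2π·13/20)
= cos(-26π/20) + i·sin(-26π/20)

ω_20^13 = cos(-26π/20) + i·sin(-26π/20) = -0.5878+0.8090i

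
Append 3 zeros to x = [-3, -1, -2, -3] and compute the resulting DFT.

Original 4-point DFT: [-9, -1-2i, -1, -1+2i]
Zero-padded 7-point DFT provides frequency interpolation.

DFT_7([x, 0, ...]) = [-9, -0.4755+4.0333i, -2.8460-2.2383i, -2.6784+1.7950i, -2.6784-1.7950i, -2.8460+2.2383i, -0.4755-4.0333i]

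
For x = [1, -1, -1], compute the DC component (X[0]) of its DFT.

X[0] = Σ(n=0 to 2) x[n] · ω_3^0 = Σ x[n]
= (1) + (-1) + (-1)

X[0] = -1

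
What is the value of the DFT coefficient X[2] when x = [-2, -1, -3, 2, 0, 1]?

X[2] = Σ(n=0 to 5) x[n] · ω_6^(2n) where ω_6 = e^(-2πi/6)
= (-2)·ω_6^0 + (-1)·ω_6^2 + (-3)·ω_6^4 + (2)·ω_6^6 + (0)·ω_6^8 + (1)·ω_6^10

X[2] = 1.5000-0.8660i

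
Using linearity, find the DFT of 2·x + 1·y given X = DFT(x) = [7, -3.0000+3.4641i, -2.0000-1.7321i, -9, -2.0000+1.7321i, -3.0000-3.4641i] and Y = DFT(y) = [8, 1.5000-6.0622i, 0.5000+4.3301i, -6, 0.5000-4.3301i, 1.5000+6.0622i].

By linearity: DFT(2x + 1y) = 2·DFT(x) + 1·DFT(y)
= 2·[7, -3.0000+3.4641i, -2.0000-1.7321i, -9, -2.0000+1.7321i, -3.0000-3.4641i] + 1·[8, 1.5000-6.0622i, 0.5000+4.3301i, -6, 0.5000-4.3301i, 1.5000+6.0622i]

Computing element-wise:
Z[0] = 2·(7) + 1·(8) = 22
Z[1] = 2·(-3.0000+3.4641i) + 1·(1.5000-6.0622i) = -4.5000+0.8660i
Z[2] = 2·(-2.0000-1.7321i) + 1·(0.5000+4.3301i) = -3.5000+0.8659i
Z[3] = 2·(-9) + 1·(-6) = -24
Z[4] = 2·(-2.0000+1.7321i) + 1·(0.5000-4.3301i) = -3.5000-0.8659i
Z[5] = 2·(-3.0000-3.4641i) + 1·(1.5000+6.0622i) = -4.5000-0.8660i

DFT(2x + 1y) = 2·X + 1·Y = [22, -4.5000+0.8660i, -3.5000+0.8659i, -24, -3.5000-0.8659i, -4.5000-0.8660i]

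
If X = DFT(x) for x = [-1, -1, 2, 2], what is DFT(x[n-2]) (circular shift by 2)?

Time shift by 2: X_shifted[k] = ω_4^(2k) · X[k]
Shifted x = [2, 2, -1, -1]

DFT(x[n-2]) = [2, 3-3i, 0, 3+3i]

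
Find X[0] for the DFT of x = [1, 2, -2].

X[0] = Σ(n=0 to 2) x[n] · ω_3^0 = Σ x[n]
= (1) + (2) + (-2)

X[0] = 1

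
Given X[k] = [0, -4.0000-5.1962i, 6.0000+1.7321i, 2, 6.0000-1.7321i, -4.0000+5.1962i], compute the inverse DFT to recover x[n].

x[n] = (1/6) Σ(k=0 to 5) X[k] · e^(2πikn/6)

Computing each x[n]:
x[0] = 1
x[1] = -1
x[2] = 2
x[3] = 3
x[4] = -2
x[5] = -3

x = [1, -1, 2, 3, -2, -3]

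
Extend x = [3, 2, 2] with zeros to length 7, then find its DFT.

Original 3-point DFT: [7, 1, 1]
Zero-padded 7-point DFT provides frequency interpolation.

DFT_7([x, 0, ...]) = [7, 3.8019-3.5135i, 0.7530-1.0821i, 2.4450+0.6959i, 2.4450-0.6959i, 0.7530+1.0821i, 3.8019+3.5135i]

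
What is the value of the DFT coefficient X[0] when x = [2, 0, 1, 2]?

X[0] = Σ(n=0 to 3) x[n] · ω_4^0 = Σ x[n]
= (2) + (0) + (1) + (2)

X[0] = 5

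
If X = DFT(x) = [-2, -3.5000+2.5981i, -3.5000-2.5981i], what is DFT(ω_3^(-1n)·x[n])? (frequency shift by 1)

Modulation property: DFT(ω_3^(-1n)·x[n]) = X[(k-1) mod 3], so circularly shift X by 1 positions.

X[k-1] = [-3.5000-2.5981i, -2, -3.5000+2.5981i]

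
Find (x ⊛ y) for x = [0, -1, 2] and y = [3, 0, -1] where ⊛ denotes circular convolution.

(x ⊛ y)[n] = Σ(m=0 to 2) x[m] · y[(n-m) mod 3]

Computing each output sample:
(x ⊛ y)[0] = 1
(x ⊛ y)[1] = -5
(x ⊛ y)[2] = 6

x ⊛ y = [1, -5, 6]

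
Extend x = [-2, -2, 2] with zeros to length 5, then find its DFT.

Original 3-point DFT: [-2, -2.0000+3.4641i, -2.0000-3.4641i]
Zero-padded 5-point DFT provides frequency interpolation.

DFT_5([x, 0, ...]) = [-2, -4.2361+0.7265i, 0.2361+3.0777i, 0.2361-3.0777i, -4.2361-0.7265i]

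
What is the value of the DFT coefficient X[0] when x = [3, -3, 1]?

X[0] = Σ(n=0 to 2) x[n] · ω_3^0 = Σ x[n]
= (3) + (-3) + (1)

X[0] = 1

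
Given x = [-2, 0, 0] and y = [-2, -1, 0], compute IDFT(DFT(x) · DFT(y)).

(x ⊛ y)[n] = Σ(m=0 to 2) x[m] · y[(n-m) mod 3]

Computing each output sample:
(x ⊛ y)[0] = 4
(x ⊛ y)[1] = 2
(x ⊛ y)[2] = 0

x ⊛ y = [4, 2, 0]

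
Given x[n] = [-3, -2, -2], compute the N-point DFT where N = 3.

X[k] = Σ(n=0 to 2) x[n] · ω_3^(nk)
where ω_3 = e^(-2πi/3)

Computing each X[k]:
X[0] = -7
X[1] = -1
X[2] = -1

X = [-7, -1, -1]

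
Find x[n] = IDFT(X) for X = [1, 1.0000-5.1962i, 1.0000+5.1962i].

x[n] = (1/3) Σ(k=0 to 2) X[k] · e^(2πikn/3)

Computing each x[n]:
x[0] = 1
x[1] = 3
x[2] = -3

x = [1, 3, -3]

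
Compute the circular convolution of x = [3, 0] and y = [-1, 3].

(x ⊛ y)[n] = Σ(m=0 to 1) x[m] · y[(n-m) mod 2]

Computing each output sample:
(x ⊛ y)[0] = -3
(x ⊛ y)[1] = 9

x ⊛ y = [-3, 9]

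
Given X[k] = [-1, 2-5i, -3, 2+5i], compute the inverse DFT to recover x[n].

x[n] = (1/4) Σ(k=0 to 3) X[k] · e^(2πikn/4)

Computing each x[n]:
x[0] = 0
x[1] = 3
x[2] = -2
x[3] = -2

x = [0, 3, -2, -2]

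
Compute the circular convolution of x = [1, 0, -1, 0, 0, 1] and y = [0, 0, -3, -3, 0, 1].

(x ⊛ y)[n] = Σ(m=0 to 5) x[m] · y[(n-m) mod 6]

Computing each output sample:
(x ⊛ y)[0] = 0
(x ⊛ y)[1] = -4
(x ⊛ y)[2] = -6
(x ⊛ y)[3] = -3
(x ⊛ y)[4] = 4
(x ⊛ y)[5] = 4

x ⊛ y = [0, -4, -6, -3, 4, 4]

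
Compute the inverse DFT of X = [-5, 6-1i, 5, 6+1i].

x[n] = (1/4) Σ(k=0 to 3) X[k] · e^(2πikn/4)

Computing each x[n]:
x[0] = 3
x[1] = -2
x[2] = -3
x[3] = -3

x = [3, -2, -3, -3]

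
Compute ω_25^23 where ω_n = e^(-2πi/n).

ω_25^23 = e^(-2πi·23/25)
= cos(-2π·23/25) + i·sin(-2π·23/25)
= cos(-46π/25) + i·sin(-46π/25)

ω_25^23 = cos(-46π/25) + i·sin(-46π/25) = 0.8763+0.4818i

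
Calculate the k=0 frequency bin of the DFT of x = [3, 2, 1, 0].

X[0] = Σ(n=0 to 3) x[n] · ω_4^0 = Σ x[n]
= (3) + (2) + (1) + (0)

X[0] = 6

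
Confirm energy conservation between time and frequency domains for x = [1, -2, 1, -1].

Time domain:
Σ|x[n]|² = |1|² + |-2|² + |1|² + |-1|² = 7.0000

Frequency domain:
(1/4)Σ|X[k]|² = (1/4)(|-1|² + |1i|² + |5|² + |-1i|²) = (1/4)·28.0000 = 7.0000

Both sides agree, confirming Parseval's theorem.

Σ|x[n]|² = (1/N)Σ|X[k]|² = 7.0000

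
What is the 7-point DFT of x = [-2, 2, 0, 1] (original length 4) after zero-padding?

Original 4-point DFT: [1, -2-1i, -5, -2+1i]
Zero-padded 7-point DFT provides frequency interpolation.

DFT_7([x, 0, ...]) = [1, -1.6540-1.9975i, -1.8216-1.1680i, -4.0245-1.8427i, -4.0245+1.8427i, -1.8216+1.1680i, -1.6540+1.9975i]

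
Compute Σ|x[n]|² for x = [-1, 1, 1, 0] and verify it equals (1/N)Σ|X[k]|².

Time domain:
Σ|x[n]|² = |-1|² + |1|² + |1|² + |0|² = 3.0000

Frequency domain:
(1/4)Σ|X[k]|² = (1/4)(|1|² + |-2-1i|² + |-1|² + |-2+1i|²) = (1/4)·12.0000 = 3.0000

Both sides agree, confirming Parseval's theorem.

Σ|x[n]|² = (1/N)Σ|X[k]|² = 3.0000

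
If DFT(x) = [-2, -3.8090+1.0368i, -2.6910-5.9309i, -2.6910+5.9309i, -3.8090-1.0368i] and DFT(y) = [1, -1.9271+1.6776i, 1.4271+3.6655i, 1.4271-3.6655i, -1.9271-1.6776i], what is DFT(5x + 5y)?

By linearity: DFT(5x + 5y) = 5·DFT(x) + 5·DFT(y)
= 5·[-2, -3.8090+1.0368i, -2.6910-5.9309i, -2.6910+5.9309i, -3.8090-1.0368i] + 5·[1, -1.9271+1.6776i, 1.4271+3.6655i, 1.4271-3.6655i, -1.9271-1.6776i]

Computing element-wise:
Z[0] = 5·(-2) + 5·(1) = -5
Z[1] = 5·(-3.8090+1.0368i) + 5·(-1.9271+1.6776i) = -28.6805+13.5720i
Z[2] = 5·(-2.6910-5.9309i) + 5·(1.4271+3.6655i) = -6.3195-11.3270i
Z[3] = 5·(-2.6910+5.9309i) + 5·(1.4271-3.6655i) = -6.3195+11.3270i
Z[4] = 5·(-3.8090-1.0368i) + 5·(-1.9271-1.6776i) = -28.6805-13.5720i

DFT(5x + 5y) = 5·X + 5·Y = [-5, -28.6805+13.5720i, -6.3195-11.3270i, -6.3195+11.3270i, -28.6805-13.5720i]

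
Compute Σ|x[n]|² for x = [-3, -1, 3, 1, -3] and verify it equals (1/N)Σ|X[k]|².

Time domain:
Σ|x[n]|² = |-3|² + |-1|² + |3|² + |1|² + |-3|² = 29.0000

Frequency domain:
(1/5)Σ|X[k]|² = (1/5)(|-3|² + |-7.4721-3.0777i|² + |1.4721+0.7265i|² + |1.4721-0.7265i|² + |-7.4721+3.0777i|²) = (1/5)·145.0000 = 29.0000

Both sides agree, confirming Parseval's theorem.

Σ|x[n]|² = (1/N)Σ|X[k]|² = 29.0000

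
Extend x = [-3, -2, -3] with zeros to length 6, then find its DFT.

Original 3-point DFT: [-8, -0.5000-0.8660i, -0.5000+0.8660i]
Zero-padded 6-point DFT provides frequency interpolation.

DFT_6([x, 0, ...]) = [-8, -2.5000+4.3301i, -0.5000-0.8660i, -4, -0.5000+0.8660i, -2.5000-4.3301i]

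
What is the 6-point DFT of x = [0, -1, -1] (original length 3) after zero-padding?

Original 3-point DFT: [-2, 1, 1]
Zero-padded 6-point DFT provides frequency interpolation.

DFT_6([x, 0, ...]) = [-2, 1.7321i, 1, 0, 1, -1.7321i]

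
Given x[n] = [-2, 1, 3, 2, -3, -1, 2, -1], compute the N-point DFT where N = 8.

X[k] = Σ(n=0 to 7) x[n] · ω_8^(nk)
where ω_8 = e^(-2πi/8)

Computing each X[k]:
X[0] = 1
X[1] = 0.2929-4.5355i
X[2] = -10+1i
X[3] = 1.7071-2.5355i
X[4] = -1
X[5] = 1.7071+2.5355i
X[6] = -10-1i
X[7] = 0.2929+4.5355i

X = [1, 0.2929-4.5355i, -10+1i, 1.7071-2.5355i, -1, 1.7071+2.5355i, -10-1i, 0.2929+4.5355i]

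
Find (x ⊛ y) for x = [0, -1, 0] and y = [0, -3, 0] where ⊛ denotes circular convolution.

(x ⊛ y)[n] = Σ(m=0 to 2) x[m] · y[(n-m) mod 3]

Computing each output sample:
(x ⊛ y)[0] = 0
(x ⊛ y)[1] = 0
(x ⊛ y)[2] = 3

x ⊛ y = [0, 0, 3]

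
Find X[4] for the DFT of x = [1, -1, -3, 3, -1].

X[4] = Σ(n=0 to 4) x[n] · ω_5^(4n) where ω_5 = e^(-2πi/5)
= (1)·ω_5^0 + (-1)·ω_5^4 + (-3)·ω_5^8 + (3)·ω_5^12 + (-1)·ω_5^16

X[4] = 0.3820-3.5267i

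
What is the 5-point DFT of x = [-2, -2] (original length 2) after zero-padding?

Original 2-point DFT: [-4, 0]
Zero-padded 5-point DFT provides frequency interpolation.

DFT_5([x, 0, ...]) = [-4, -2.6180+1.9021i, -0.3820+1.1756i, -0.3820-1.1756i, -2.6180-1.9021i]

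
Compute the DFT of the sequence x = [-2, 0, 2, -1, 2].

X[k] = Σ(n=0 to 4) x[n] · ω_5^(nk)
where ω_5 = e^(-2πi/5)

Computing each X[k]:
X[0] = 1
X[1] = -2.1910+0.1388i
X[2] = -3.3090+4.0287i
X[3] = -3.3090-4.0287i
X[4] = -2.1910-0.1388i

X = [1, -2.1910+0.1388i, -3.3090+4.0287i, -3.3090-4.0287i, -2.1910-0.1388i]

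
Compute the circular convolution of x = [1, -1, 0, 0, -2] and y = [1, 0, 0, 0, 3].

(x ⊛ y)[n] = Σ(m=0 to 4) x[m] · y[(n-m) mod 5]

Computing each output sample:
(x ⊛ y)[0] = -2
(x ⊛ y)[1] = -1
(x ⊛ y)[2] = 0
(x ⊛ y)[3] = -6
(x ⊛ y)[4] = 1

x ⊛ y = [-2, -1, 0, -6, 1]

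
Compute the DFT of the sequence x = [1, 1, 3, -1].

X[k] = Σ(n=0 to 3) x[n] · ω_4^(nk)
where ω_4 = e^(-2πi/4)

Computing each X[k]:
X[0] = 4
X[1] = -2-2i
X[2] = 4
X[3] = -2+2i

X = [4, -2-2i, 4, -2+2i]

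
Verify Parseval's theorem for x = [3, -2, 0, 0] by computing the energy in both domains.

Time domain:
Σ|x[n]|² = |3|² + |-2|² + |0|² + |0|² = 13.0000

Frequency domain:
(1/4)Σ|X[k]|² = (1/4)(|1|² + |3+2i|² + |5|² + |3-2i|²) = (1/4)·52.0000 = 13.0000

Both sides agree, confirming Parseval's theorem.

Σ|x[n]|² = (1/N)Σ|X[k]|² = 13.0000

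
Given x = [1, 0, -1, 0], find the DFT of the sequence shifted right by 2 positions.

Time shift by 2: X_shifted[k] = ω_4^(2k) · X[k]
Shifted x = [-1, 0, 1, 0]

DFT(x[n-2]) = [0, -2, 0, -2]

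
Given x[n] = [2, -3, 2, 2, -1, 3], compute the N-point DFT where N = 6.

X[k] = Σ(n=0 to 5) x[n] · ω_6^(nk)
where ω_6 = e^(-2πi/6)

Computing each X[k]:
X[0] = 5
X[1] = -0.5000+2.5981i
X[2] = 3.5000+7.7942i
X[3] = 1
X[4] = 3.5000-7.7942i
X[5] = -0.5000-2.5981i

X = [5, -0.5000+2.5981i, 3.5000+7.7942i, 1, 3.5000-7.7942i, -0.5000-2.5981i]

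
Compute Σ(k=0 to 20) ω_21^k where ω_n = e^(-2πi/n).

Sum of all nth roots of unity equals 0 for n > 1 (geometric series with r ≠ 1).

0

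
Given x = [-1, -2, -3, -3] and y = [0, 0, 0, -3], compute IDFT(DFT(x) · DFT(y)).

(x ⊛ y)[n] = Σ(m=0 to 3) x[m] · y[(n-m) mod 4]

Computing each output sample:
(x ⊛ y)[0] = 6
(x ⊛ y)[1] = 9
(x ⊛ y)[2] = 9
(x ⊛ y)[3] = 3

x ⊛ y = [6, 9, 9, 3]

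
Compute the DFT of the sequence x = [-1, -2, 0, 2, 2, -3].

X[k] = Σ(n=0 to 5) x[n] · ω_6^(nk)
where ω_6 = e^(-2πi/6)

Computing each X[k]:
X[0] = -2
X[1] = -6.5000+0.8660i
X[2] = 2.5000-2.5981i
X[3] = 4
X[4] = 2.5000+2.5981i
X[5] = -6.5000-0.8660i

X = [-2, -6.5000+0.8660i, 2.5000-2.5981i, 4, 2.5000+2.5981i, -6.5000-0.8660i]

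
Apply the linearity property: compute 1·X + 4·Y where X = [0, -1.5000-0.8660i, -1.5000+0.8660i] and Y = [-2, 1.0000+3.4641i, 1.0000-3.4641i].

By linearity: DFT(1x + 4y) = 1·DFT(x) + 4·DFT(y)
= 1·[0, -1.5000-0.8660i, -1.5000+0.8660i] + 4·[-2, 1.0000+3.4641i, 1.0000-3.4641i]

Computing element-wise:
Z[0] = 1·(0) + 4·(-2) = -8
Z[1] = 1·(-1.5000-0.8660i) + 4·(1.0000+3.4641i) = 2.5000+12.9904i
Z[2] = 1·(-1.5000+0.8660i) + 4·(1.0000-3.4641i) = 2.5000-12.9904i

DFT(1x + 4y) = 1·X + 4·Y = [-8, 2.5000+12.9904i, 2.5000-12.9904i]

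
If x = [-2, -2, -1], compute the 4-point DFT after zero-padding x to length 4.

Original 3-point DFT: [-5, -0.5000+0.8660i, -0.5000-0.8660i]
Zero-padded 4-point DFT provides frequency interpolation.

DFT_4([x, 0, ...]) = [-5, -1+2i, -1, -1-2i]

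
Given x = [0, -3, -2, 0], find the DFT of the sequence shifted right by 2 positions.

Time shift by 2: X_shifted[k] = ω_4^(2k) · X[k]
Shifted x = [-2, 0, 0, -3]

DFT(x[n-2]) = [-5, -2-3i, 1, -2+3i]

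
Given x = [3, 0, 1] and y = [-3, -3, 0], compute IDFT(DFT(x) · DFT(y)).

(x ⊛ y)[n] = Σ(m=0 to 2) x[m] · y[(n-m) mod 3]

Computing each output sample:
(x ⊛ y)[0] = -12
(x ⊛ y)[1] = -9
(x ⊛ y)[2] = -3

x ⊛ y = [-12, -9, -3]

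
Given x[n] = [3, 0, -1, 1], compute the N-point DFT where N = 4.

X[k] = Σ(n=0 to 3) x[n] · ω_4^(nk)
where ω_4 = e^(-2πi/4)

Computing each X[k]:
X[0] = 3
X[1] = 4+1i
X[2] = 1
X[3] = 4-1i

X = [3, 4+1i, 1, 4-1i]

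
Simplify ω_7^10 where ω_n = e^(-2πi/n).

Since ω_7^7 = 1, powers reduce modulo 7.
10 mod 7 = 3
So ω_7^10 = ω_7^3 = e^(-2πi·3/7)

ω_7^10 = ω_7^3 = -0.9010-0.4339i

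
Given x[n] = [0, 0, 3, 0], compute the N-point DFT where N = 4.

X[k] = Σ(n=0 to 3) x[n] · ω_4^(nk)
where ω_4 = e^(-2πi/4)

Computing each X[k]:
X[0] = 3
X[1] = -3
X[2] = 3
X[3] = -3

X = [3, -3, 3, -3]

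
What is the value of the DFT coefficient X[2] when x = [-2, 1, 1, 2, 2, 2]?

X[2] = Σ(n=0 to 5) x[n] · ω_6^(2n) where ω_6 = e^(-2πi/6)
= (-2)·ω_6^0 + (1)·ω_6^2 + (1)·ω_6^4 + (2)·ω_6^6 + (2)·ω_6^8 + (2)·ω_6^10

X[2] = -3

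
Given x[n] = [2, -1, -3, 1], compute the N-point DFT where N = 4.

X[k] = Σ(n=0 to 3) x[n] · ω_4^(nk)
where ω_4 = e^(-2πi/4)

Computing each X[k]:
X[0] = -1
X[1] = 5+2i
X[2] = -1
X[3] = 5-2i

X = [-1, 5+2i, -1, 5-2i]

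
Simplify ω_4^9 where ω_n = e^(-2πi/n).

Since ω_4^4 = 1, powers reduce modulo 4.
9 mod 4 = 1
So ω_4^9 = ω_4^1 = e^(-2πi·1/4)

ω_4^9 = ω_4^1 = -1i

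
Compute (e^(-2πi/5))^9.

Since ω_5^5 = 1, powers reduce modulo 5.
9 mod 5 = 4
So ω_5^9 = ω_5^4 = e^(-2πi·4/5)

ω_5^9 = ω_5^4 = 0.3090+0.9511i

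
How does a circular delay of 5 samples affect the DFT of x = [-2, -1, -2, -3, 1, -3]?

Time shift by 5: X_shifted[k] = ω_6^(5k) · X[k]
Shifted x = [-1, -2, -3, 1, -3, -2]

DFT(x[n-5]) = [-10, -1, 5, -4, 5, -1]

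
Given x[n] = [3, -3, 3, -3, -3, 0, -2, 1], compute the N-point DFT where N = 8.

X[k] = Σ(n=0 to 7) x[n] · ω_8^(nk)
where ω_8 = e^(-2πi/8)

Computing each X[k]:
X[0] = -4
X[1] = 6.7071-0.0503i
X[2] = -1+1i
X[3] = 5.2929+9.9497i
X[4] = 6
X[5] = 5.2929-9.9497i
X[6] = -1-1i
X[7] = 6.7071+0.0503i

X = [-4, 6.7071-0.0503i, -1+1i, 5.2929+9.9497i, 6, 5.2929-9.9497i, -1-1i, 6.7071+0.0503i]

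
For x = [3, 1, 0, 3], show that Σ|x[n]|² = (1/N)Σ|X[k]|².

Time domain:
Σ|x[n]|² = |3|² + |1|² + |0|² + |3|² = 19.0000

Frequency domain:
(1/4)Σ|X[k]|² = (1/4)(|7|² + |3+2i|² + |-1|² + |3-2i|²) = (1/4)·76.0000 = 19.0000

Both sides agree, confirming Parseval's theorem.

Σ|x[n]|² = (1/N)Σ|X[k]|² = 19.0000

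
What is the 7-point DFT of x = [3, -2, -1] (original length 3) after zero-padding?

Original 3-point DFT: [0, 4.5000+0.8660i, 4.5000-0.8660i]
Zero-padded 7-point DFT provides frequency interpolation.

DFT_7([x, 0, ...]) = [0, 1.9755+2.5386i, 4.3460+1.5160i, 4.1784+0.0859i, 4.1784-0.0859i, 4.3460-1.5160i, 1.9755-2.5386i]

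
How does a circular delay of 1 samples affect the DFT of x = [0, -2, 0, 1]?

Time shift by 1: X_shifted[k] = ω_4^(1k) · X[k]
Shifted x = [1, 0, -2, 0]

DFT(x[n-1]) = [-1, 3, -1, 3]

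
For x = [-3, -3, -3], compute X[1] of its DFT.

X[1] = Σ(n=0 to 2) x[n] · ω_3^(1n) where ω_3 = e^(-2πi/3)
= (-3)·ω_3^0 + (-3)·ω_3^1 + (-3)·ω_3^2

X[1] = 0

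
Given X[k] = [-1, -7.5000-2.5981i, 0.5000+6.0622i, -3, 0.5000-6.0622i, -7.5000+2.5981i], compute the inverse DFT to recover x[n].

x[n] = (1/6) Σ(k=0 to 5) X[k] · e^(2πikn/6)

Computing each x[n]:
x[0] = -3
x[1] = -2
x[2] = 3
x[3] = 3
x[4] = -2
x[5] = 0

x = [-3, -2, 3, 3, -2, 0]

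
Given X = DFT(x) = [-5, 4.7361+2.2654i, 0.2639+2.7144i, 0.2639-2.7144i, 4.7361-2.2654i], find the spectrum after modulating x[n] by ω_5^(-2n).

Modulation property: DFT(ω_5^(-2n)·x[n]) = X[(k-2) mod 5], so circularly shift X by 2 positions.

X[k-2] = [0.2639-2.7144i, 4.7361-2.2654i, -5, 4.7361+2.2654i, 0.2639+2.7144i]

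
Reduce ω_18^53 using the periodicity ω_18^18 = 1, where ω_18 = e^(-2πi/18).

Since ω_18^18 = 1, powers reduce modulo 18.
53 mod 18 = 17
So ω_18^53 = ω_18^17 = e^(-2πi·17/18)

ω_18^53 = ω_18^17 = 0.9397+0.3420i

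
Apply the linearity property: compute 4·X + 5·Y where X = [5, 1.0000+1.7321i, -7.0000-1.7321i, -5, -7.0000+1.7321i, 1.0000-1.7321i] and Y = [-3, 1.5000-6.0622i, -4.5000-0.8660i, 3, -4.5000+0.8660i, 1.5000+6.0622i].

By linearity: DFT(4x + 5y) = 4·DFT(x) + 5·DFT(y)
= 4·[5, 1.0000+1.7321i, -7.0000-1.7321i, -5, -7.0000+1.7321i, 1.0000-1.7321i] + 5·[-3, 1.5000-6.0622i, -4.5000-0.8660i, 3, -4.5000+0.8660i, 1.5000+6.0622i]

Computing element-wise:
Z[0] = 4·(5) + 5·(-3) = 5
Z[1] = 4·(1.0000+1.7321i) + 5·(1.5000-6.0622i) = 11.5000-23.3826i
Z[2] = 4·(-7.0000-1.7321i) + 5·(-4.5000-0.8660i) = -50.5000-11.2584i
Z[3] = 4·(-5) + 5·(3) = -5
Z[4] = 4·(-7.0000+1.7321i) + 5·(-4.5000+0.8660i) = -50.5000+11.2584i
Z[5] = 4·(1.0000-1.7321i) + 5·(1.5000+6.0622i) = 11.5000+23.3826i

DFT(4x + 5y) = 4·X + 5·Y = [5, 11.5000-23.3826i, -50.5000-11.2584i, -5, -50.5000+11.2584i, 11.5000+23.3826i]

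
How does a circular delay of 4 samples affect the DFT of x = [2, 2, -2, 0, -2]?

Time shift by 4: X_shifted[k] = ω_5^(4k) · X[k]
Shifted x = [2, -2, 0, -2, 2]

DFT(x[n-4]) = [0, 3.6180+2.6287i, 1.3820+4.2533i, 1.3820-4.2533i, 3.6180-2.6287i]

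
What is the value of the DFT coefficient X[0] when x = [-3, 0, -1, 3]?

X[0] = Σ(n=0 to 3) x[n] · ω_4^0 = Σ x[n]
= (-3) + (0) + (-1) + (3)

X[0] = -1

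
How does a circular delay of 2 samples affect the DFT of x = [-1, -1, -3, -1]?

Time shift by 2: X_shifted[k] = ω_4^(2k) · X[k]
Shifted x = [-3, -1, -1, -1]

DFT(x[n-2]) = [-6, -2, -2, -2]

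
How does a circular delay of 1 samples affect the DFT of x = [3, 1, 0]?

Time shift by 1: X_shifted[k] = ω_3^(1k) · X[k]
Shifted x = [0, 3, 1]

DFT(x[n-1]) = [4, -2.0000-1.7321i, -2.0000+1.7321i]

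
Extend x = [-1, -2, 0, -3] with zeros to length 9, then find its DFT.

Original 4-point DFT: [-6, -1-1i, 4, -1+1i]
Zero-padded 9-point DFT provides frequency interpolation.

DFT_9([x, 0, ...]) = [-6, -1.0321+3.8837i, 0.1527-0.6285i, -3.0000+1.7321i, 2.3794+3.2821i, 2.3794-3.2821i, -3.0000-1.7321i, 0.1527+0.6285i, -1.0321-3.8837i]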